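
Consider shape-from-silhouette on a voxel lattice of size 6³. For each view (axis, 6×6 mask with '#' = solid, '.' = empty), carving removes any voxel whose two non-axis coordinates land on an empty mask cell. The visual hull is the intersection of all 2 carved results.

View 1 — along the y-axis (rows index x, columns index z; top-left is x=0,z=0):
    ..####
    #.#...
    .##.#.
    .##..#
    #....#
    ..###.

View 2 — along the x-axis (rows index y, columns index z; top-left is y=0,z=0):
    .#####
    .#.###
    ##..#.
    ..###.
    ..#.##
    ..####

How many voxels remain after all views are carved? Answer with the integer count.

voxel count = 66

before carving: 216 voxels (6×6×6)
after view 1 [y-axis, 17 of 36 cells solid] → remaining = 102
after view 2 [x-axis, 22 of 36 cells solid] → remaining = 66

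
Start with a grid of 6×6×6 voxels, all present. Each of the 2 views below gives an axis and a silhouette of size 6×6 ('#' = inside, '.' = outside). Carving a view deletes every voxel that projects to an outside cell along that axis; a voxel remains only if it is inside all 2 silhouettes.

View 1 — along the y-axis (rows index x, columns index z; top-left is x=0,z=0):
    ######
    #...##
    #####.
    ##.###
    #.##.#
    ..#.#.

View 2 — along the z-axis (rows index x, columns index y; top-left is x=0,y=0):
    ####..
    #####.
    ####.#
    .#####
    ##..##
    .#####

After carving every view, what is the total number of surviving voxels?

|visual hull| = 115

full grid |V| = 216
  1. axis=1 (XZ plane), |mask|=25  ⇒  voxels=150
  2. axis=2 (XY plane), |mask|=28  ⇒  voxels=115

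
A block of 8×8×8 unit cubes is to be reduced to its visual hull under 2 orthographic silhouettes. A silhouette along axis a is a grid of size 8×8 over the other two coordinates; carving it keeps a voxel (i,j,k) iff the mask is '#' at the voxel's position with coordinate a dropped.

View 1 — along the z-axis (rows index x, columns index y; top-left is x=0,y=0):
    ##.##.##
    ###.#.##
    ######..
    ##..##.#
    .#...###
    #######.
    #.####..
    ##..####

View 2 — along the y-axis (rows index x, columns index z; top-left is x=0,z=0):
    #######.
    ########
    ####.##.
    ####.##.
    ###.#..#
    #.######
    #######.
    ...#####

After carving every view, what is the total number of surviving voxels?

start: 8×8×8 = 512 voxels
V1 z: intersect with XY mask (45 set) -- 360 left
V2 y: intersect with XZ mask (51 set) -- 290 left

|visual hull| = 290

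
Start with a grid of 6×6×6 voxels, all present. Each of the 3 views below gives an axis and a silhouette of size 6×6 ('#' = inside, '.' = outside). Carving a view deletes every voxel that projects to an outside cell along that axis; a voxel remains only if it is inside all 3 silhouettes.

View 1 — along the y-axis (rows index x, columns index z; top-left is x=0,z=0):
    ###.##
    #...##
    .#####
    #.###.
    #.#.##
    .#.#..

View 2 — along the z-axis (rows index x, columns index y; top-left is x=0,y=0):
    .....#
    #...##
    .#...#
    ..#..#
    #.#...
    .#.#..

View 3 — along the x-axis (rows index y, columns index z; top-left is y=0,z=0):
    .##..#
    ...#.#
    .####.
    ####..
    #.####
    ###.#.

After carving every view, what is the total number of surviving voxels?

voxel count = 28

start: 6×6×6 = 216 voxels
step 1: project along y, AND mask (23/36) → |grid| = 138
step 2: project along z, AND mask (12/36) → |grid| = 44
step 3: project along x, AND mask (22/36) → |grid| = 28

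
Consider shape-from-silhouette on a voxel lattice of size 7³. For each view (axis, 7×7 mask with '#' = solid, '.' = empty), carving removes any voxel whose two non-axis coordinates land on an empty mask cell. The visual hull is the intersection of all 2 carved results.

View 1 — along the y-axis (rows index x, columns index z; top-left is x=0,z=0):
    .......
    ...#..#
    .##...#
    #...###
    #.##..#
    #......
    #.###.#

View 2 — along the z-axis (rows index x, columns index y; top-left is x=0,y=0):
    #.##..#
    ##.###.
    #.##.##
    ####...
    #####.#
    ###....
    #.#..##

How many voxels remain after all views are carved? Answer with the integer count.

full grid |V| = 343
after view 1 [y-axis, 19 of 49 cells solid] → remaining = 133
after view 2 [z-axis, 31 of 49 cells solid] → remaining = 88

remaining voxels: 88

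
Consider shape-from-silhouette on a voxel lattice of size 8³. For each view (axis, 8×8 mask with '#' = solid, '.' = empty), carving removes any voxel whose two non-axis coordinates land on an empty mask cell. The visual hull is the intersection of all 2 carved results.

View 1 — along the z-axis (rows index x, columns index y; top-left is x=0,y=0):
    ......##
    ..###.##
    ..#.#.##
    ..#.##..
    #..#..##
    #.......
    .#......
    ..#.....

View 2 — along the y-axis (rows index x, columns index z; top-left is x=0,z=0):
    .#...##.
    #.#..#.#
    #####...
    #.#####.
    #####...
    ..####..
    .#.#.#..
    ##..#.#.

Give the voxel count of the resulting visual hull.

before carving: 512 voxels (8×8×8)
carve view 1 (along z, XY-mask fill 21/64): 168 voxels remain
carve view 2 (along y, XZ-mask fill 34/64): 95 voxels remain

95 voxels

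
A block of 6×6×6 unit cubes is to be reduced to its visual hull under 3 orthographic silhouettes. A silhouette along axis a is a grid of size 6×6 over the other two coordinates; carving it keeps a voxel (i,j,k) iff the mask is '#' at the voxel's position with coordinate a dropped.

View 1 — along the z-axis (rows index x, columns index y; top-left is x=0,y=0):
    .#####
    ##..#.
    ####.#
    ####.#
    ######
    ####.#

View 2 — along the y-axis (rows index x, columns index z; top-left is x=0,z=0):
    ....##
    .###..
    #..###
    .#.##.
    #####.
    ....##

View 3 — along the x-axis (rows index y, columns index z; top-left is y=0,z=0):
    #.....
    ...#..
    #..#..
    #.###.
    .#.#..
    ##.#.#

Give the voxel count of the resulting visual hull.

|visual hull| = 36

start: 6×6×6 = 216 voxels
V1 z: intersect with XY mask (29 set) -- 174 left
V2 y: intersect with XZ mask (19 set) -- 94 left
V3 x: intersect with YZ mask (14 set) -- 36 left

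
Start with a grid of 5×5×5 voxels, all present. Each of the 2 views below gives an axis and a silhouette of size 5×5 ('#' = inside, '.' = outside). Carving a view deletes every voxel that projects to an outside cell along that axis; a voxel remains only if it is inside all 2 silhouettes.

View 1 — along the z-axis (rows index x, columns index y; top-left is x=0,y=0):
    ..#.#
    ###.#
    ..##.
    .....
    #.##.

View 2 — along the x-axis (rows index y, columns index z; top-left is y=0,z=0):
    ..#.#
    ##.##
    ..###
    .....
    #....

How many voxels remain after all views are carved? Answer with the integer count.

start: 5×5×5 = 125 voxels
  1. axis=2 (XY plane), |mask|=11  ⇒  voxels=55
  2. axis=0 (YZ plane), |mask|=10  ⇒  voxels=22

remaining voxels: 22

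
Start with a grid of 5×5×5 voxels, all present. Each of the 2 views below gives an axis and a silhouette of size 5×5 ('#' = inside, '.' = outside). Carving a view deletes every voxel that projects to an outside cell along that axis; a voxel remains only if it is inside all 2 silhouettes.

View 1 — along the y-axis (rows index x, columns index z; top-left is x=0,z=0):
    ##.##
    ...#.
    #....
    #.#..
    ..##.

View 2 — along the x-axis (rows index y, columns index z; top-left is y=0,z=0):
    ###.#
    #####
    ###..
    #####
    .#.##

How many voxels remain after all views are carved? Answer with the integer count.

38 voxels

full grid |V| = 125
[1] y-view keeps 10 columns → grid now 50
[2] x-view keeps 20 columns → grid now 38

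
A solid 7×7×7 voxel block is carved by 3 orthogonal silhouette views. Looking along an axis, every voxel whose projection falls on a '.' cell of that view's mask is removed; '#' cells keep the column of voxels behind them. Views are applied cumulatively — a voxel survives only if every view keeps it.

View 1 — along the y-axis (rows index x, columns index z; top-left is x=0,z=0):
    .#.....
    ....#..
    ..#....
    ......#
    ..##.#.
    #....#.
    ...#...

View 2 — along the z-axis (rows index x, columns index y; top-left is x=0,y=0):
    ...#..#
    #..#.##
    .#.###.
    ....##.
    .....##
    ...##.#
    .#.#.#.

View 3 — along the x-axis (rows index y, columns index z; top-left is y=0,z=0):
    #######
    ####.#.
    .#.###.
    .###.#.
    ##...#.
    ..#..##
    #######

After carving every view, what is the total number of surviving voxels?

before carving: 343 voxels (7×7×7)
V1 y: intersect with XZ mask (10 set) -- 70 left
V2 z: intersect with XY mask (20 set) -- 27 left
V3 x: intersect with YZ mask (33 set) -- 20 left

remaining voxels: 20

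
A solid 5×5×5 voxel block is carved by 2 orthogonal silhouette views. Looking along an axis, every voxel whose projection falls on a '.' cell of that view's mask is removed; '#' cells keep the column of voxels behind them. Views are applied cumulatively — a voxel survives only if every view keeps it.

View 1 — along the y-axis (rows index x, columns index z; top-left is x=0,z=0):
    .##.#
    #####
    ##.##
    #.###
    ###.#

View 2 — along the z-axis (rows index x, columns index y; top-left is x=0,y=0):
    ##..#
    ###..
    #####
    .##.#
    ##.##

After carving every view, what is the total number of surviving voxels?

initial block: 5^3 = 125
step 1: project along y, AND mask (20/25) → |grid| = 100
step 2: project along z, AND mask (18/25) → |grid| = 72

|visual hull| = 72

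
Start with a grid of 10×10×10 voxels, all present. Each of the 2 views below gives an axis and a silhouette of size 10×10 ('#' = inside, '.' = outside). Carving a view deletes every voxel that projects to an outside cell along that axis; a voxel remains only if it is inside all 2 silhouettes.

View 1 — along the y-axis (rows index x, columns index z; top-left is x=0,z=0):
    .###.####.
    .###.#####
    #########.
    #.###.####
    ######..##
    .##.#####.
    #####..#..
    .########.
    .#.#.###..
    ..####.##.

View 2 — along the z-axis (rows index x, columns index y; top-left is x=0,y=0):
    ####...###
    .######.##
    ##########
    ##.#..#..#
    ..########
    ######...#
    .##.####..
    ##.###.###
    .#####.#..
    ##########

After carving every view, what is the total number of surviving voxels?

initial block: 10^3 = 1000
  1. axis=1 (XZ plane), |mask|=72  ⇒  voxels=720
  2. axis=2 (XY plane), |mask|=75  ⇒  voxels=546

remaining voxels: 546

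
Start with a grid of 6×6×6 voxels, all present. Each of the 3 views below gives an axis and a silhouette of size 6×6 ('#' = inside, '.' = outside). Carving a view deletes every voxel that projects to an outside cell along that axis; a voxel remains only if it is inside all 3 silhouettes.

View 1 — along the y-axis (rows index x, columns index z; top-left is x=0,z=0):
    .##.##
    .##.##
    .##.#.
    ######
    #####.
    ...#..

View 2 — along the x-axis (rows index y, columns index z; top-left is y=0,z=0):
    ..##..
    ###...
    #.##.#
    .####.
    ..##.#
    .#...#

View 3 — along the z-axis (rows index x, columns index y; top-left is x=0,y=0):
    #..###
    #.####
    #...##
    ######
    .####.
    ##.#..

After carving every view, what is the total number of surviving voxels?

voxel count = 53

start: 6×6×6 = 216 voxels
  1. axis=1 (XZ plane), |mask|=23  ⇒  voxels=138
  2. axis=0 (YZ plane), |mask|=18  ⇒  voxels=70
  3. axis=2 (XY plane), |mask|=25  ⇒  voxels=53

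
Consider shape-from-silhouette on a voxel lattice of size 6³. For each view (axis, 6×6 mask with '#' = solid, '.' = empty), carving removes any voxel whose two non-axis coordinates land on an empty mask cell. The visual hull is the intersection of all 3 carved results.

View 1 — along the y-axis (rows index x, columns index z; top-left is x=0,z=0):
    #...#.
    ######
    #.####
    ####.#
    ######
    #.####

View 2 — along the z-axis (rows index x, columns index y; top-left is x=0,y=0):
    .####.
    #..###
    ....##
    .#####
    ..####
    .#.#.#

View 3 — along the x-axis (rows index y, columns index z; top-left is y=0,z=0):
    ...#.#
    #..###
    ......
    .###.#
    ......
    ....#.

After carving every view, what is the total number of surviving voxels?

start: 6×6×6 = 216 voxels
V1 y: intersect with XZ mask (29 set) -- 174 left
V2 z: intersect with XY mask (22 set) -- 106 left
V3 x: intersect with YZ mask (11 set) -- 30 left

voxel count = 30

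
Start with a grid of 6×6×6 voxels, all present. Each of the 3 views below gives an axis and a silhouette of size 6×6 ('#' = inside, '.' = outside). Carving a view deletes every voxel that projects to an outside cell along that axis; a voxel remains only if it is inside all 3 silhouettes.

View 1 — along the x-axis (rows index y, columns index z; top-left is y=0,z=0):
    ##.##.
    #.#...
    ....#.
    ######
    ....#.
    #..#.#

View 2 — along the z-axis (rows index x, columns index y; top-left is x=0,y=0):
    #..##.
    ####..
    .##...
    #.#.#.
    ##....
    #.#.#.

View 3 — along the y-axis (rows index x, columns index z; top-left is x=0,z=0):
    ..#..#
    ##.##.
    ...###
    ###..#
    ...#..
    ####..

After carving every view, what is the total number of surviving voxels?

full grid |V| = 216
carve view 1 (along x, YZ-mask fill 17/36): 102 voxels remain
carve view 2 (along z, XY-mask fill 17/36): 45 voxels remain
carve view 3 (along y, XZ-mask fill 18/36): 19 voxels remain

remaining voxels: 19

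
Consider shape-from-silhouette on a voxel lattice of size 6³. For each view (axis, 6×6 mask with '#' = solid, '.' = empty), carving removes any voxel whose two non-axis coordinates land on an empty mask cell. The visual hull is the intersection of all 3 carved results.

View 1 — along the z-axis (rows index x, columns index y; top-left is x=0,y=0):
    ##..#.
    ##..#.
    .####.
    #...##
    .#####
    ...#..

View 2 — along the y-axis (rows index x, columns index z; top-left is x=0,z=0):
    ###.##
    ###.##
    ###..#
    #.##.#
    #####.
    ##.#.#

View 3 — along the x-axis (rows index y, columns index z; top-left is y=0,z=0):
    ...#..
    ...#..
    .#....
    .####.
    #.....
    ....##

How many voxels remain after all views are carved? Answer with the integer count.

remaining voxels: 19

initial block: 6^3 = 216
  1. axis=2 (XY plane), |mask|=19  ⇒  voxels=114
  2. axis=1 (XZ plane), |mask|=27  ⇒  voxels=87
  3. axis=0 (YZ plane), |mask|=10  ⇒  voxels=19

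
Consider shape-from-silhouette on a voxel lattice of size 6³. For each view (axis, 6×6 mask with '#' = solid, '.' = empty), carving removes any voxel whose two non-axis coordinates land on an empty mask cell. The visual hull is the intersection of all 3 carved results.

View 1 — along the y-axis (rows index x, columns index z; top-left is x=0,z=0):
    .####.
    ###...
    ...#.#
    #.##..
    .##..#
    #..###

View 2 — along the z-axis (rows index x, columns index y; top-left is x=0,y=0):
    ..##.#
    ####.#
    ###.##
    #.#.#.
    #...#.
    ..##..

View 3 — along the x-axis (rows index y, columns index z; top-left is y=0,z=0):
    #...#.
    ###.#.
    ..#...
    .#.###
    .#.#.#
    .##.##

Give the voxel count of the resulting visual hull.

26 voxels

initial block: 6^3 = 216
step 1: project along y, AND mask (19/36) → |grid| = 114
step 2: project along z, AND mask (20/36) → |grid| = 60
step 3: project along x, AND mask (18/36) → |grid| = 26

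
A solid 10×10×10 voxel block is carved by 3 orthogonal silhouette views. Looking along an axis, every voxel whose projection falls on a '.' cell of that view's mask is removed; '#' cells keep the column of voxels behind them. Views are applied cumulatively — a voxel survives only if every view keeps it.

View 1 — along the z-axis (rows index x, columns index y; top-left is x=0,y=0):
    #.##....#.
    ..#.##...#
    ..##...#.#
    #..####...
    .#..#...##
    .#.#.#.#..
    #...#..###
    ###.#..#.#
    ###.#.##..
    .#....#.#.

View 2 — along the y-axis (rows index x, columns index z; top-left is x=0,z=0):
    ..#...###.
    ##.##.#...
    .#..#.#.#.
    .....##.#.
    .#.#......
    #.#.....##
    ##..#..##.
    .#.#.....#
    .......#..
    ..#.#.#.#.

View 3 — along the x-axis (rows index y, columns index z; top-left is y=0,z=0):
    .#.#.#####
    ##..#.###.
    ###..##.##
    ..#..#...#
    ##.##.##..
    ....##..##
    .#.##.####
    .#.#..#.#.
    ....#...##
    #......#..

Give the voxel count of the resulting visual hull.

|visual hull| = 78

start: 10×10×10 = 1000 voxels
carve view 1 (along z, XY-mask fill 45/100): 450 voxels remain
carve view 2 (along y, XZ-mask fill 35/100): 152 voxels remain
carve view 3 (along x, YZ-mask fill 49/100): 78 voxels remain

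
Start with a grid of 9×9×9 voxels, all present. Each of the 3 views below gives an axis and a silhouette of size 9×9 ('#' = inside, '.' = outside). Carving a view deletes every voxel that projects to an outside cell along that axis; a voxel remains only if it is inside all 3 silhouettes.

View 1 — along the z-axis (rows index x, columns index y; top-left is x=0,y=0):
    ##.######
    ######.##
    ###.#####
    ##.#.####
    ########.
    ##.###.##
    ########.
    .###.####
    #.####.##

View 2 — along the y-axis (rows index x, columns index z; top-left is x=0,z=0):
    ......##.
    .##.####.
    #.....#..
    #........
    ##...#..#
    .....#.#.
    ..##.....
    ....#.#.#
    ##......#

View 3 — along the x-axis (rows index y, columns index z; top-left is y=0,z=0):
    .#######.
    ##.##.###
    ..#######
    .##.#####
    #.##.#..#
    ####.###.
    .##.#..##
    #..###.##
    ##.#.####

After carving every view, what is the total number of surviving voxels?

start: 9×9×9 = 729 voxels
  1. axis=2 (XY plane), |mask|=68  ⇒  voxels=612
  2. axis=1 (XZ plane), |mask|=25  ⇒  voxels=191
  3. axis=0 (YZ plane), |mask|=58  ⇒  voxels=135

remaining voxels: 135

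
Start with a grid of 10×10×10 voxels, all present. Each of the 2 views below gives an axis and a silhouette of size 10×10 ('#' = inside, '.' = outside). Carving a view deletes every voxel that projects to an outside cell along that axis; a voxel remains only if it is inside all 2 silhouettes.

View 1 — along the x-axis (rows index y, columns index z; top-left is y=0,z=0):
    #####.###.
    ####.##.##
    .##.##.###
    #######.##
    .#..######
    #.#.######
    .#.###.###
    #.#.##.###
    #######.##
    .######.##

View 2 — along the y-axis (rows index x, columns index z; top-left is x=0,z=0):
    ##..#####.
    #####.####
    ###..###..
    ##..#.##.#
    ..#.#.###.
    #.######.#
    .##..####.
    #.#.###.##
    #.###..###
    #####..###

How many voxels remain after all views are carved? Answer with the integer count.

voxel count = 535

initial block: 10^3 = 1000
step 1: project along x, AND mask (78/100) → |grid| = 780
step 2: project along y, AND mask (69/100) → |grid| = 535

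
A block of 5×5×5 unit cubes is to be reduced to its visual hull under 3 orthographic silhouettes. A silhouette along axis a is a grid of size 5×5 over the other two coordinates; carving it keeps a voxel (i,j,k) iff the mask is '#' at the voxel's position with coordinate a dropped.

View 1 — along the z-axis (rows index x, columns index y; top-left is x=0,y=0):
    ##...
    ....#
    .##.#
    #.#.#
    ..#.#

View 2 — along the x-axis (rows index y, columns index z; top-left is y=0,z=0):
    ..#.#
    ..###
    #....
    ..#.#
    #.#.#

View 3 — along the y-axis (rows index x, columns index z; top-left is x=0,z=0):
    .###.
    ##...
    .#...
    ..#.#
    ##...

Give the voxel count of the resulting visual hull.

before carving: 125 voxels (5×5×5)
V1 z: intersect with XY mask (11 set) -- 55 left
V2 x: intersect with YZ mask (11 set) -- 25 left
V3 y: intersect with XZ mask (10 set) -- 10 left

remaining voxels: 10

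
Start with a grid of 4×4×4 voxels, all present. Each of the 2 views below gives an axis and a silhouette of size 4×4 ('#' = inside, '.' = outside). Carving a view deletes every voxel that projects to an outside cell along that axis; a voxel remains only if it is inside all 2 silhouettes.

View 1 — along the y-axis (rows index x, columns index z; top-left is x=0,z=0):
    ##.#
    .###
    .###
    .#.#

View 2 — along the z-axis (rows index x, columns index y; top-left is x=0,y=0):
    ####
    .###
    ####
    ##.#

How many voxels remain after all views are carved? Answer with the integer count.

|visual hull| = 39

before carving: 64 voxels (4×4×4)
step 1: project along y, AND mask (11/16) → |grid| = 44
step 2: project along z, AND mask (14/16) → |grid| = 39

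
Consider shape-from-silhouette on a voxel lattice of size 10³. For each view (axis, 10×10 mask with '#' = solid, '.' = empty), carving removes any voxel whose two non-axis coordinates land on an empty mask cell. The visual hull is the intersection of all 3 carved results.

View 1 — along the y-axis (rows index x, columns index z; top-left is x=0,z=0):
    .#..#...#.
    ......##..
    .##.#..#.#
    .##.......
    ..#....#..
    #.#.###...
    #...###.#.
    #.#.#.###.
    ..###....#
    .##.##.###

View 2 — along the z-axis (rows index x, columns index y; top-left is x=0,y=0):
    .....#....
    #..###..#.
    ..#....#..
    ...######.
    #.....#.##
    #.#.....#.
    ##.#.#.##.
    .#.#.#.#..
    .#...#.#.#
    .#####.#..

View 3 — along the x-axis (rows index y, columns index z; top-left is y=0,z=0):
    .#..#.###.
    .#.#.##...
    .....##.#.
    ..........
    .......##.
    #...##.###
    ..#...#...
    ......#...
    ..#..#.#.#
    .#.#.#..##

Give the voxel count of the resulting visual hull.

initial block: 10^3 = 1000
step 1: project along y, AND mask (41/100) → |grid| = 410
step 2: project along z, AND mask (41/100) → |grid| = 170
step 3: project along x, AND mask (32/100) → |grid| = 52

|visual hull| = 52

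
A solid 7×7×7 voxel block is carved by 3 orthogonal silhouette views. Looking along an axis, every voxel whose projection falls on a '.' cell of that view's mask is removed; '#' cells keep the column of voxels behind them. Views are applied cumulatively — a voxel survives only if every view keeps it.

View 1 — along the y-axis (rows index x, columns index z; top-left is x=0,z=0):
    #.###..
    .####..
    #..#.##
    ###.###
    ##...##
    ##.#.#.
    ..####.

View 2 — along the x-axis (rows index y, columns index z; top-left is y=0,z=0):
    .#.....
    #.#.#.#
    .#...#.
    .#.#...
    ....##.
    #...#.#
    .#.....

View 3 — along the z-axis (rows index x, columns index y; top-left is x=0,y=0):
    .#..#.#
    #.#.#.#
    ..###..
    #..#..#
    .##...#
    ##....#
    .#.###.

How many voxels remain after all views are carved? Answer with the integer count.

initial block: 7^3 = 343
after view 1 [y-axis, 30 of 49 cells solid] → remaining = 210
after view 2 [x-axis, 15 of 49 cells solid] → remaining = 63
after view 3 [z-axis, 23 of 49 cells solid] → remaining = 28

|visual hull| = 28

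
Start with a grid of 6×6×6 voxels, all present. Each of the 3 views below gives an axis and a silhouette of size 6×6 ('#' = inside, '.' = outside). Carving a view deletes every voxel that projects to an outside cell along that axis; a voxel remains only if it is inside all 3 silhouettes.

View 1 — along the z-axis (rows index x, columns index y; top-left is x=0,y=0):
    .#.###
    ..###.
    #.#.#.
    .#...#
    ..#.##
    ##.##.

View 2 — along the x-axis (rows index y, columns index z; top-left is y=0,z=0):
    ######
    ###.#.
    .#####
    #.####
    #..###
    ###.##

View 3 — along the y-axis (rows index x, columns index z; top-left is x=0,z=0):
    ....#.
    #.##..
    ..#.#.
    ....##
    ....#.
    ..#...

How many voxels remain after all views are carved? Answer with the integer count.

voxel count = 25

start: 6×6×6 = 216 voxels
  1. axis=2 (XY plane), |mask|=19  ⇒  voxels=114
  2. axis=0 (YZ plane), |mask|=29  ⇒  voxels=89
  3. axis=1 (XZ plane), |mask|=10  ⇒  voxels=25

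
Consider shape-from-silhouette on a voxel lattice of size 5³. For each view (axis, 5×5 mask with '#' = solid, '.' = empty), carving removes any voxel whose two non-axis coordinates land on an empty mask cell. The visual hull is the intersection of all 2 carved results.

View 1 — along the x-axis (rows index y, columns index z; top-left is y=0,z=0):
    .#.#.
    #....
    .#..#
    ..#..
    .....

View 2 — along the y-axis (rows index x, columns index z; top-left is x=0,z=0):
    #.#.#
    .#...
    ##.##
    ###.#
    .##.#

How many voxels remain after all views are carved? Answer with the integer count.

19 voxels

full grid |V| = 125
V1 x: intersect with YZ mask (6 set) -- 30 left
V2 y: intersect with XZ mask (15 set) -- 19 left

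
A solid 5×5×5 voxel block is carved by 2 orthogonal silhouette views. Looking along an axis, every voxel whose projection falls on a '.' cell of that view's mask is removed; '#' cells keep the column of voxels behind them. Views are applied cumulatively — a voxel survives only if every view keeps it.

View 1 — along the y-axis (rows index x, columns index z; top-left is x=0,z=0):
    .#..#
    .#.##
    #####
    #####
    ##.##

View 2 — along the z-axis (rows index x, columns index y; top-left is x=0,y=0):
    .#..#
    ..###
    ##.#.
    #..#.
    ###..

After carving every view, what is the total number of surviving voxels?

initial block: 5^3 = 125
after view 1 [y-axis, 19 of 25 cells solid] → remaining = 95
after view 2 [z-axis, 13 of 25 cells solid] → remaining = 50

50 voxels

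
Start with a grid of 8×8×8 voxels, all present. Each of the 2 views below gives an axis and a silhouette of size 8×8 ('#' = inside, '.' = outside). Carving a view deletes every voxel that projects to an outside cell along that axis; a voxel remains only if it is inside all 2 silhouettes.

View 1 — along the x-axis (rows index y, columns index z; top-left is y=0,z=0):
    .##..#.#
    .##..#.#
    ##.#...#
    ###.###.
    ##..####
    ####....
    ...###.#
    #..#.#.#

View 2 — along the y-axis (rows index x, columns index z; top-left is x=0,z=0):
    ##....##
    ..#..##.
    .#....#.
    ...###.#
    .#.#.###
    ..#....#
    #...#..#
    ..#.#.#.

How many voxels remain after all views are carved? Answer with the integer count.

|visual hull| = 115

initial block: 8^3 = 512
carve view 1 (along x, YZ-mask fill 36/64): 288 voxels remain
carve view 2 (along y, XZ-mask fill 26/64): 115 voxels remain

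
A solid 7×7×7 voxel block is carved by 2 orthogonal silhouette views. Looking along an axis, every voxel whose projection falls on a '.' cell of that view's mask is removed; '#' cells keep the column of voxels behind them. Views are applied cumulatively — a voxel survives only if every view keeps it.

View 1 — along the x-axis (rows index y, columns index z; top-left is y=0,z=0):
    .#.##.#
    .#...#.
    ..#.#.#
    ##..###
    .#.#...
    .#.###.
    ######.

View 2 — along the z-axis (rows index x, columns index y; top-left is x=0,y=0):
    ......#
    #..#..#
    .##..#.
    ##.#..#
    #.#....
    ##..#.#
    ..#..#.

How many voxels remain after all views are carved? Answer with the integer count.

before carving: 343 voxels (7×7×7)
[1] x-view keeps 26 columns → grid now 182
[2] z-view keeps 19 columns → grid now 75

remaining voxels: 75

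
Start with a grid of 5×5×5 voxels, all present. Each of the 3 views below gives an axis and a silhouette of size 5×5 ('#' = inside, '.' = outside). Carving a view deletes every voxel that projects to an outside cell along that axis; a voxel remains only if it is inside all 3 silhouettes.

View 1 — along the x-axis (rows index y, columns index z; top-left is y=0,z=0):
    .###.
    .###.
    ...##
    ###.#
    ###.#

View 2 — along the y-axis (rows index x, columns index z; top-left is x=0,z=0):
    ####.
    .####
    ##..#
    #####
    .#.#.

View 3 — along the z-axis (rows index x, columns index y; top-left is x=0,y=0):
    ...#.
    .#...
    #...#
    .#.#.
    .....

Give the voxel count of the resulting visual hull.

full grid |V| = 125
V1 x: intersect with YZ mask (16 set) -- 80 left
V2 y: intersect with XZ mask (18 set) -- 59 left
V3 z: intersect with XY mask (6 set) -- 17 left

voxel count = 17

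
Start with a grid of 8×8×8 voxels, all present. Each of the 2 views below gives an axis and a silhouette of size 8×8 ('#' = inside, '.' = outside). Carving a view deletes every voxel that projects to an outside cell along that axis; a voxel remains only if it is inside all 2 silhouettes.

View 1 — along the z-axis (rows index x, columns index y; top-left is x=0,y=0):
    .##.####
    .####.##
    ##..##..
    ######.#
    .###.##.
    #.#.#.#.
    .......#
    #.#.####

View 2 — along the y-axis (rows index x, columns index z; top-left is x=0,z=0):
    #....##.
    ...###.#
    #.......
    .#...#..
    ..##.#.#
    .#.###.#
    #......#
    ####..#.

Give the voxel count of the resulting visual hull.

before carving: 512 voxels (8×8×8)
carve view 1 (along z, XY-mask fill 39/64): 312 voxels remain
carve view 2 (along y, XZ-mask fill 26/64): 132 voxels remain

132 voxels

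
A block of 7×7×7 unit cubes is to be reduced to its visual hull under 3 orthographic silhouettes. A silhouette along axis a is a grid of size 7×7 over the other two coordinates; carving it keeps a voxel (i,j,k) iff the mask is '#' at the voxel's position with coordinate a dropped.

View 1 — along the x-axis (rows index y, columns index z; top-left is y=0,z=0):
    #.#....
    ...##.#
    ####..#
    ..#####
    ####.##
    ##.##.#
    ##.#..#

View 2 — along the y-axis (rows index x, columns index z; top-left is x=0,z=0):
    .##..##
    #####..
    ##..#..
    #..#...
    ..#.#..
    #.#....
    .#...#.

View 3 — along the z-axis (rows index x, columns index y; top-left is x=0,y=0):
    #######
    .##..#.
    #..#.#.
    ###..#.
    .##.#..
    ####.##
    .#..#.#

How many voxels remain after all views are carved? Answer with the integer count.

before carving: 343 voxels (7×7×7)
after view 1 [x-axis, 30 of 49 cells solid] → remaining = 210
after view 2 [y-axis, 20 of 49 cells solid] → remaining = 83
after view 3 [z-axis, 29 of 49 cells solid] → remaining = 50

|visual hull| = 50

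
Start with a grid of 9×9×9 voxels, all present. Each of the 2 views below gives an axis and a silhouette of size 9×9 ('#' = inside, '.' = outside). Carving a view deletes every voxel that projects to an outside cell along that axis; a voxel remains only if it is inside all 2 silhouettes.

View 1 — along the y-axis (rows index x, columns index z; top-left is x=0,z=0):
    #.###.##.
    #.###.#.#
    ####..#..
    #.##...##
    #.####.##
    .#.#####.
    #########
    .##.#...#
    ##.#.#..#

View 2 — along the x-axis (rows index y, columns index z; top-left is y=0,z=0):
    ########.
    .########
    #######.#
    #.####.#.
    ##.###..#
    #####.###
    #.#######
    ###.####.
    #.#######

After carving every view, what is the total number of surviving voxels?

|visual hull| = 398

full grid |V| = 729
V1 y: intersect with XZ mask (53 set) -- 477 left
V2 x: intersect with YZ mask (67 set) -- 398 left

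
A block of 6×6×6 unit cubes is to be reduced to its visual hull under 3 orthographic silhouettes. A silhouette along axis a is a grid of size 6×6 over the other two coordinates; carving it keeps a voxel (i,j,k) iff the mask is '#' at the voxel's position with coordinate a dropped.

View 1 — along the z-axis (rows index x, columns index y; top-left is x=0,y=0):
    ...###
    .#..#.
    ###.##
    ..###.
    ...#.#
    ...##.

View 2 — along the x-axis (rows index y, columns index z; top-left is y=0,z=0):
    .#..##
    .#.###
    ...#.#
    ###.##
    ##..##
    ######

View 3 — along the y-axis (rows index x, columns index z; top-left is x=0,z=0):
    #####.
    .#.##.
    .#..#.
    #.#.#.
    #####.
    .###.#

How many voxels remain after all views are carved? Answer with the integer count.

44 voxels

full grid |V| = 216
step 1: project along z, AND mask (17/36) → |grid| = 102
step 2: project along x, AND mask (24/36) → |grid| = 73
step 3: project along y, AND mask (22/36) → |grid| = 44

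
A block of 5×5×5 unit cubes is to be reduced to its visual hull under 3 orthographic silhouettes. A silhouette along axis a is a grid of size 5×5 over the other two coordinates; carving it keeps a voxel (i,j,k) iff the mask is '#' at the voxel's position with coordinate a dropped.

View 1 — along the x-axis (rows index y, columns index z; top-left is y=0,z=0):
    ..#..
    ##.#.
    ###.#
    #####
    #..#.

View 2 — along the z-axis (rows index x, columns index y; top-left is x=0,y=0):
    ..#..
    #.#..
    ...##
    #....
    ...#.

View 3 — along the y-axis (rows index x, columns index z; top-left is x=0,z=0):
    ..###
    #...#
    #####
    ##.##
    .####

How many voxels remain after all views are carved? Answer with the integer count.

full grid |V| = 125
after view 1 [x-axis, 15 of 25 cells solid] → remaining = 75
after view 2 [z-axis, 7 of 25 cells solid] → remaining = 22
after view 3 [y-axis, 18 of 25 cells solid] → remaining = 15

voxel count = 15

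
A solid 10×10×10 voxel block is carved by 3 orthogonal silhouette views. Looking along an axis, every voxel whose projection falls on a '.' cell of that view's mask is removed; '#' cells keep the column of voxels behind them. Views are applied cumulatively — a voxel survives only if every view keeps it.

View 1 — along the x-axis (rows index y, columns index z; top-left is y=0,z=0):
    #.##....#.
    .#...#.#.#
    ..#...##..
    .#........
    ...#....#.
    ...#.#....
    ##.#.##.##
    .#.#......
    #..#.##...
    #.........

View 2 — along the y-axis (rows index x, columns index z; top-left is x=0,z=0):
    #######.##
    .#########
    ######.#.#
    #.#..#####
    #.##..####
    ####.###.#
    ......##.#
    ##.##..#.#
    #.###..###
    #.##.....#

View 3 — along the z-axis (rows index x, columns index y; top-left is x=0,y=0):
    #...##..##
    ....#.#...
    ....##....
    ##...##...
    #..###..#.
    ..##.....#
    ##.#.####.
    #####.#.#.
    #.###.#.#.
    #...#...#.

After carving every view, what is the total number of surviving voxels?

remaining voxels: 90

start: 10×10×10 = 1000 voxels
  1. axis=0 (YZ plane), |mask|=30  ⇒  voxels=300
  2. axis=1 (XZ plane), |mask|=68  ⇒  voxels=205
  3. axis=2 (XY plane), |mask|=44  ⇒  voxels=90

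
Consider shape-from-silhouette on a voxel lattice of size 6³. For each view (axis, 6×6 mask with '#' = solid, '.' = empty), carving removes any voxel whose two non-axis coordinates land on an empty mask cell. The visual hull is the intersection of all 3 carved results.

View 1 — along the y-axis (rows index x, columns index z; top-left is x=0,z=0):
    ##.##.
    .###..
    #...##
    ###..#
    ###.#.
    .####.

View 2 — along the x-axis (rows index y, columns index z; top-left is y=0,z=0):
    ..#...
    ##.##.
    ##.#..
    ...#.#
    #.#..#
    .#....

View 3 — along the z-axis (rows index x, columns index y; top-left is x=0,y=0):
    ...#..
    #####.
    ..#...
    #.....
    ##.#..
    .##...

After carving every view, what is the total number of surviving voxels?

19 voxels

full grid |V| = 216
  1. axis=1 (XZ plane), |mask|=22  ⇒  voxels=132
  2. axis=0 (YZ plane), |mask|=14  ⇒  voxels=52
  3. axis=2 (XY plane), |mask|=13  ⇒  voxels=19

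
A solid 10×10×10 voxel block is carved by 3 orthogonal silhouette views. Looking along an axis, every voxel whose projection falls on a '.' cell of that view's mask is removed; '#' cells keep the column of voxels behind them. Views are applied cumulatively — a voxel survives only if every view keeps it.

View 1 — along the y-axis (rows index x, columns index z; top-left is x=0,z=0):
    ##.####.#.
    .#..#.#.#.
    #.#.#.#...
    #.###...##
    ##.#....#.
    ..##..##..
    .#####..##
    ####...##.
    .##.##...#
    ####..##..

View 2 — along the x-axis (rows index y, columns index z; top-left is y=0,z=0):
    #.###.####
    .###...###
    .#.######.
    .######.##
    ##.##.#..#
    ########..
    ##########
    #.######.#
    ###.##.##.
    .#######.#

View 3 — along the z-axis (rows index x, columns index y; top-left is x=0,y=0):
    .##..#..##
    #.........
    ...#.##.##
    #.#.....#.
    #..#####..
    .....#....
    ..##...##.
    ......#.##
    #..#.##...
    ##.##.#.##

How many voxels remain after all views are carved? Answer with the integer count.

initial block: 10^3 = 1000
after view 1 [y-axis, 53 of 100 cells solid] → remaining = 530
after view 2 [x-axis, 76 of 100 cells solid] → remaining = 407
after view 3 [z-axis, 39 of 100 cells solid] → remaining = 166

voxel count = 166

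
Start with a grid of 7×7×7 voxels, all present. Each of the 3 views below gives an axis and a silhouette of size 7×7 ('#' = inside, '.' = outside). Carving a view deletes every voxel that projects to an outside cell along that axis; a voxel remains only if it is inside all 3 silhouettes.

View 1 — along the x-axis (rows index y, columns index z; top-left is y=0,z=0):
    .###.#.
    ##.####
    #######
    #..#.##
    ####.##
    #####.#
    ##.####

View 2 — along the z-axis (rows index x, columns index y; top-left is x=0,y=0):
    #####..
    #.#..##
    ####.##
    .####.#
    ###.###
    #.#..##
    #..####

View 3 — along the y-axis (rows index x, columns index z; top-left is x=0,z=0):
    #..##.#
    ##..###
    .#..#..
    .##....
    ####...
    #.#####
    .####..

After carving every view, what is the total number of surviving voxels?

start: 7×7×7 = 343 voxels
after view 1 [x-axis, 39 of 49 cells solid] → remaining = 273
after view 2 [z-axis, 35 of 49 cells solid] → remaining = 196
after view 3 [y-axis, 27 of 49 cells solid] → remaining = 100

|visual hull| = 100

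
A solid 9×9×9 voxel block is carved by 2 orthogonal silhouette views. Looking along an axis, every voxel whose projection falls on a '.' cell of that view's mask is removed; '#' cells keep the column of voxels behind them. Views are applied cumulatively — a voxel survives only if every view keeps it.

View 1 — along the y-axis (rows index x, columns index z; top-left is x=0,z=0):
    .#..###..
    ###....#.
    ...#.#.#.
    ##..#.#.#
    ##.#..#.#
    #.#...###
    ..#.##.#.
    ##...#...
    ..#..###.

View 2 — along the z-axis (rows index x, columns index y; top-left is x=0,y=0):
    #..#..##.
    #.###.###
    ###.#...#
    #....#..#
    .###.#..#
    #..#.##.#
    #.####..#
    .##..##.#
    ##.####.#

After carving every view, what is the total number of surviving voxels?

before carving: 729 voxels (9×9×9)
step 1: project along y, AND mask (37/81) → |grid| = 333
step 2: project along z, AND mask (47/81) → |grid| = 191

remaining voxels: 191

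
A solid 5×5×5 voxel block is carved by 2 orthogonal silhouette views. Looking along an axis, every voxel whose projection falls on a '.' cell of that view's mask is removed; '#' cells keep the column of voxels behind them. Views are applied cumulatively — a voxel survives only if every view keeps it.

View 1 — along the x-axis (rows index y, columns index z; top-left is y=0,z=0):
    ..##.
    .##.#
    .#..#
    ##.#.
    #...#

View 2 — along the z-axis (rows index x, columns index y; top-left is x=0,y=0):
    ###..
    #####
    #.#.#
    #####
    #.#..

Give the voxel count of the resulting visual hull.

41 voxels

full grid |V| = 125
step 1: project along x, AND mask (12/25) → |grid| = 60
step 2: project along z, AND mask (18/25) → |grid| = 41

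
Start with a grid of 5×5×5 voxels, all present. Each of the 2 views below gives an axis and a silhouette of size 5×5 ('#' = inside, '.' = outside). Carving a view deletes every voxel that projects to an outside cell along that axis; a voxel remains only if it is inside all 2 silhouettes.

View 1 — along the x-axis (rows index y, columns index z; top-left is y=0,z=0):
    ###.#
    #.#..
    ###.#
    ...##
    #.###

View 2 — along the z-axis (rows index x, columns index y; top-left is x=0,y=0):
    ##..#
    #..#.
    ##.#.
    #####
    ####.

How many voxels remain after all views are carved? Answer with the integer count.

52 voxels

initial block: 5^3 = 125
  1. axis=0 (YZ plane), |mask|=16  ⇒  voxels=80
  2. axis=2 (XY plane), |mask|=17  ⇒  voxels=52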